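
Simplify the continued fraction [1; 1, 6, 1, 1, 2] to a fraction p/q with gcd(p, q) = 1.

Start with 2.
1 + 1/(2/1) = 1 + 1/2 = 3/2
1 + 1/(3/2) = 1 + 2/3 = 5/3
6 + 1/(5/3) = 6 + 3/5 = 33/5
1 + 1/(33/5) = 1 + 5/33 = 38/33
1 + 1/(38/33) = 1 + 33/38 = 71/38

71/38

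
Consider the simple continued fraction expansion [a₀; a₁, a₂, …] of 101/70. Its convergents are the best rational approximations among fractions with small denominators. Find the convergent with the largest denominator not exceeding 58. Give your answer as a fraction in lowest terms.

13/9

a_0 = 1: 1/1  (≤ bound)
a_1 = 2: 3/2  (≤ bound)
a_2 = 3: 10/7  (≤ bound)
a_3 = 1: 13/9  (≤ bound)
a_4 = 7: 101/70  (> 58, stop)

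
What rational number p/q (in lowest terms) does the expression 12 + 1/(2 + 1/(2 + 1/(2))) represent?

149/12

Start with 2.
2 + 1/(2/1) = 2 + 1/2 = 5/2
2 + 1/(5/2) = 2 + 2/5 = 12/5
12 + 1/(12/5) = 12 + 5/12 = 149/12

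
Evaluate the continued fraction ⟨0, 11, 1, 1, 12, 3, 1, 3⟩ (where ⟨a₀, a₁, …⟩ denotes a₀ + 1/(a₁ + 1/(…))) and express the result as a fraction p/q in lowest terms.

383/4412

Start with 3.
1 + 1/(3/1) = 1 + 1/3 = 4/3
3 + 1/(4/3) = 3 + 3/4 = 15/4
12 + 1/(15/4) = 12 + 4/15 = 184/15
1 + 1/(184/15) = 1 + 15/184 = 199/184
1 + 1/(199/184) = 1 + 184/199 = 383/199
11 + 1/(383/199) = 11 + 199/383 = 4412/383
0 + 1/(4412/383) = 0 + 383/4412 = 383/4412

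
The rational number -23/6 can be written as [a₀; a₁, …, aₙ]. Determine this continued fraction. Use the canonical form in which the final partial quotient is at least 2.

[-4; 6]

-23 = -4·6 + 1, so a_0 = -4
6 = 6·1 + 0, so a_1 = 6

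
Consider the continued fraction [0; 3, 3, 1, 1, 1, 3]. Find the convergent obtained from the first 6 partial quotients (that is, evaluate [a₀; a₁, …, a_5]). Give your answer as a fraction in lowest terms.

Start with 1.
1 + 1/(1/1) = 1 + 1/1 = 2/1
1 + 1/(2/1) = 1 + 1/2 = 3/2
3 + 1/(3/2) = 3 + 2/3 = 11/3
3 + 1/(11/3) = 3 + 3/11 = 36/11
0 + 1/(36/11) = 0 + 11/36 = 11/36

11/36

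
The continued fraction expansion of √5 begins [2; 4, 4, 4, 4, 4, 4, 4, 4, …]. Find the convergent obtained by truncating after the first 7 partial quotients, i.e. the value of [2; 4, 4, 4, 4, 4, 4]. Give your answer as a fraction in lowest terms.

Start with 4.
4 + 1/(4/1) = 4 + 1/4 = 17/4
4 + 1/(17/4) = 4 + 4/17 = 72/17
4 + 1/(72/17) = 4 + 17/72 = 305/72
4 + 1/(305/72) = 4 + 72/305 = 1292/305
4 + 1/(1292/305) = 4 + 305/1292 = 5473/1292
2 + 1/(5473/1292) = 2 + 1292/5473 = 12238/5473

12238/5473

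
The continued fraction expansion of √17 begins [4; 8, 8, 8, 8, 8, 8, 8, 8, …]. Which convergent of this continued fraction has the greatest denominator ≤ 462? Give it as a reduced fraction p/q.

a_0 = 4: 4/1  (≤ bound)
a_1 = 8: 33/8  (≤ bound)
a_2 = 8: 268/65  (≤ bound)
a_3 = 8: 2177/528  (> 462, stop)

268/65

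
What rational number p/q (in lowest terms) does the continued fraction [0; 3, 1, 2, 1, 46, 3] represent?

565/2118

Start with 3.
46 + 1/(3/1) = 46 + 1/3 = 139/3
1 + 1/(139/3) = 1 + 3/139 = 142/139
2 + 1/(142/139) = 2 + 139/142 = 423/142
1 + 1/(423/142) = 1 + 142/423 = 565/423
3 + 1/(565/423) = 3 + 423/565 = 2118/565
0 + 1/(2118/565) = 0 + 565/2118 = 565/2118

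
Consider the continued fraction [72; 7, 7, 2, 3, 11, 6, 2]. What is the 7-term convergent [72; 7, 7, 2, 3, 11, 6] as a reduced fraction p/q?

a_0 = 72: 72/1
a_1 = 7: 505/7
a_2 = 7: 3607/50
a_3 = 2: 7719/107
a_4 = 3: 26764/371
a_5 = 11: 302123/4188
a_6 = 6: 1839502/25499

1839502/25499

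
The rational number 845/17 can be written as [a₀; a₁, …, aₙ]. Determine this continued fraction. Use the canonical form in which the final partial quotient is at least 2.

845 ÷ 17 → quotient 49, remainder 12
17 ÷ 12 → quotient 1, remainder 5
12 ÷ 5 → quotient 2, remainder 2
5 ÷ 2 → quotient 2, remainder 1
2 ÷ 1 → quotient 2, remainder 0

[49; 1, 2, 2, 2]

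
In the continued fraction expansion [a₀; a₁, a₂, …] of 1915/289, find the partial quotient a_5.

Apply division with remainder until the remainder is 0:
⌊1915/289⌋ = 6, remainder 181
⌊289/181⌋ = 1, remainder 108
⌊181/108⌋ = 1, remainder 73
⌊108/73⌋ = 1, remainder 35
⌊73/35⌋ = 2, remainder 3
⌊35/3⌋ = 11, remainder 2

11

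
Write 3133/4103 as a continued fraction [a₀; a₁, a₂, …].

Repeatedly divide and take the remainder:
⌊3133/4103⌋ = 0, remainder 3133
⌊4103/3133⌋ = 1, remainder 970
⌊3133/970⌋ = 3, remainder 223
⌊970/223⌋ = 4, remainder 78
⌊223/78⌋ = 2, remainder 67
⌊78/67⌋ = 1, remainder 11
⌊67/11⌋ = 6, remainder 1
⌊11/1⌋ = 11, remainder 0

[0; 1, 3, 4, 2, 1, 6, 11]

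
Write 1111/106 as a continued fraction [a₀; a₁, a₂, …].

[10; 2, 12, 1, 3]

Run the Euclidean algorithm, recording each quotient:
⌊1111/106⌋ = 10, remainder 51
⌊106/51⌋ = 2, remainder 4
⌊51/4⌋ = 12, remainder 3
⌊4/3⌋ = 1, remainder 1
⌊3/1⌋ = 3, remainder 0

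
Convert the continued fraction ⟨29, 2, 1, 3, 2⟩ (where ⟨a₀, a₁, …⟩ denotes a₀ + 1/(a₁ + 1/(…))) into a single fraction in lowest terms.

Start with 2.
3 + 1/(2/1) = 3 + 1/2 = 7/2
1 + 1/(7/2) = 1 + 2/7 = 9/7
2 + 1/(9/7) = 2 + 7/9 = 25/9
29 + 1/(25/9) = 29 + 9/25 = 734/25

734/25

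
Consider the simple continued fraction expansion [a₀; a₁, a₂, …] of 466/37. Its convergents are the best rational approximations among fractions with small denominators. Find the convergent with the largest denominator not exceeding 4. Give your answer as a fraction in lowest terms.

a_0 = 12: 12/1  (≤ bound)
a_1 = 1: 13/1  (≤ bound)
a_2 = 1: 25/2  (≤ bound)
a_3 = 2: 63/5  (> 4, stop)

25/2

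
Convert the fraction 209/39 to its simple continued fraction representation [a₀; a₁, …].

Repeatedly divide and take the remainder:
⌊209/39⌋ = 5, remainder 14
⌊39/14⌋ = 2, remainder 11
⌊14/11⌋ = 1, remainder 3
⌊11/3⌋ = 3, remainder 2
⌊3/2⌋ = 1, remainder 1
⌊2/1⌋ = 2, remainder 0

[5; 2, 1, 3, 1, 2]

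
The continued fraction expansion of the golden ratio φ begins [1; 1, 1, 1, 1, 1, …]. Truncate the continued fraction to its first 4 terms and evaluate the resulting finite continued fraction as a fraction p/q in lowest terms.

5/3

Start with 1.
1 + 1/(1/1) = 1 + 1/1 = 2/1
1 + 1/(2/1) = 1 + 1/2 = 3/2
1 + 1/(3/2) = 1 + 2/3 = 5/3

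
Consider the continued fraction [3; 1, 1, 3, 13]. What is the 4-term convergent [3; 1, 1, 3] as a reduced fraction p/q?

25/7

Start with 3.
1 + 1/(3/1) = 1 + 1/3 = 4/3
1 + 1/(4/3) = 1 + 3/4 = 7/4
3 + 1/(7/4) = 3 + 4/7 = 25/7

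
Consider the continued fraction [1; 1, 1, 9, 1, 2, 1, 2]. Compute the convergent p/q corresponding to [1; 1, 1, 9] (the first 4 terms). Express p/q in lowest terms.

29/19

Start with 9.
1 + 1/(9/1) = 1 + 1/9 = 10/9
1 + 1/(10/9) = 1 + 9/10 = 19/10
1 + 1/(19/10) = 1 + 10/19 = 29/19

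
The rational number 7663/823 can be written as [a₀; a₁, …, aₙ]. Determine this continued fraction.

7663 = 9·823 + 256, so a_0 = 9
823 = 3·256 + 55, so a_1 = 3
256 = 4·55 + 36, so a_2 = 4
55 = 1·36 + 19, so a_3 = 1
36 = 1·19 + 17, so a_4 = 1
19 = 1·17 + 2, so a_5 = 1
17 = 8·2 + 1, so a_6 = 8
2 = 2·1 + 0, so a_7 = 2

[9; 3, 4, 1, 1, 1, 8, 2]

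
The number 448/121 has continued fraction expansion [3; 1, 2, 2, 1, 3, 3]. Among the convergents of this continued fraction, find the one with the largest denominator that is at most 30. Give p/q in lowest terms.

List convergents until the denominator exceeds the bound:
a_0 = 3: 3/1  (≤ bound)
a_1 = 1: 4/1  (≤ bound)
a_2 = 2: 11/3  (≤ bound)
a_3 = 2: 26/7  (≤ bound)
a_4 = 1: 37/10  (≤ bound)
a_5 = 3: 137/37  (> 30, stop)

37/10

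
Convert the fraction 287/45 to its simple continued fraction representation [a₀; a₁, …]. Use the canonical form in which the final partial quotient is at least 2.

[6; 2, 1, 1, 1, 5]

287 = 6·45 + 17, so a_0 = 6
45 = 2·17 + 11, so a_1 = 2
17 = 1·11 + 6, so a_2 = 1
11 = 1·6 + 5, so a_3 = 1
6 = 1·5 + 1, so a_4 = 1
5 = 5·1 + 0, so a_5 = 5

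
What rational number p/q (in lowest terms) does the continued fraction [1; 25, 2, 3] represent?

185/178

a_0 = 1: 1/1
a_1 = 25: 26/25
a_2 = 2: 53/51
a_3 = 3: 185/178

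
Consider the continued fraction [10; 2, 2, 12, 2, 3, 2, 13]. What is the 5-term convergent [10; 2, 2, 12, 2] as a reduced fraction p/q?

1342/129

Collapse the nested fraction from the inside out:
Start with 2.
12 + 1/(2/1) = 12 + 1/2 = 25/2
2 + 1/(25/2) = 2 + 2/25 = 52/25
2 + 1/(52/25) = 2 + 25/52 = 129/52
10 + 1/(129/52) = 10 + 52/129 = 1342/129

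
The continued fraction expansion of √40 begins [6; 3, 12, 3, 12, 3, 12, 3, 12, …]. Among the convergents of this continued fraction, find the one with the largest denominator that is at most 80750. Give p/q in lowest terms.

a_0 = 6: 6/1  (≤ bound)
a_1 = 3: 19/3  (≤ bound)
a_2 = 12: 234/37  (≤ bound)
a_3 = 3: 721/114  (≤ bound)
a_4 = 12: 8886/1405  (≤ bound)
a_5 = 3: 27379/4329  (≤ bound)
a_6 = 12: 337434/53353  (≤ bound)
a_7 = 3: 1039681/164388  (> 80750, stop)

337434/53353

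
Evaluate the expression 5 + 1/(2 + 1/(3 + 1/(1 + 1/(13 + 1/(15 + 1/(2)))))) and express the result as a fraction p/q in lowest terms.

21023/3862

a_0 = 5: 5/1
a_1 = 2: 11/2
a_2 = 3: 38/7
a_3 = 1: 49/9
a_4 = 13: 675/124
a_5 = 15: 10174/1869
a_6 = 2: 21023/3862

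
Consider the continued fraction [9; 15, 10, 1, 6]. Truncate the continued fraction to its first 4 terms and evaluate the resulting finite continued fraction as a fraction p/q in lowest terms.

1505/166

Work from the innermost term outward:
Start with 1.
10 + 1/(1/1) = 10 + 1/1 = 11/1
15 + 1/(11/1) = 15 + 1/11 = 166/11
9 + 1/(166/11) = 9 + 11/166 = 1505/166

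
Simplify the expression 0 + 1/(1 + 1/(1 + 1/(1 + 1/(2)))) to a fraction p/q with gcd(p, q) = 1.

Use the convergent recurrence hₖ = aₖ·hₖ₋₁ + hₖ₋₂ (and likewise for the denominators kₖ):
a_0 = 0: 0/1
a_1 = 1: 1/1
a_2 = 1: 1/2
a_3 = 1: 2/3
a_4 = 2: 5/8

5/8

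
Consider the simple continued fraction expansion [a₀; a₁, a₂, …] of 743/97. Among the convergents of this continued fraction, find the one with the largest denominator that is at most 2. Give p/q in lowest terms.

15/2

a_0 = 7: 7/1  (≤ bound)
a_1 = 1: 8/1  (≤ bound)
a_2 = 1: 15/2  (≤ bound)
a_3 = 1: 23/3  (> 2, stop)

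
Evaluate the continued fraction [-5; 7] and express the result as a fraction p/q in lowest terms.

-34/7

Work from the innermost term outward:
Start with 7.
-5 + 1/(7/1) = -5 + 1/7 = -34/7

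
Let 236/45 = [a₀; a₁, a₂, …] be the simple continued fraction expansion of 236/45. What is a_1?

4

Apply division with remainder until the remainder is 0:
⌊236/45⌋ = 5, remainder 11
⌊45/11⌋ = 4, remainder 1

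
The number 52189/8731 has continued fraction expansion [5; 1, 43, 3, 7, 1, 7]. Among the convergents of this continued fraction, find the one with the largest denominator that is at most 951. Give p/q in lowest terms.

795/133

a_0 = 5: 5/1  (≤ bound)
a_1 = 1: 6/1  (≤ bound)
a_2 = 43: 263/44  (≤ bound)
a_3 = 3: 795/133  (≤ bound)
a_4 = 7: 5828/975  (> 951, stop)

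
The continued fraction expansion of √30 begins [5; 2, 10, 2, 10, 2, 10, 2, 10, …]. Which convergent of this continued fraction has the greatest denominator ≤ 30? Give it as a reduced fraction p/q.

115/21

a_0 = 5: 5/1  (≤ bound)
a_1 = 2: 11/2  (≤ bound)
a_2 = 10: 115/21  (≤ bound)
a_3 = 2: 241/44  (> 30, stop)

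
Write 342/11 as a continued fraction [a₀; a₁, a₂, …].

[31; 11]

Apply division with remainder until the remainder is 0:
⌊342/11⌋ = 31, remainder 1
⌊11/1⌋ = 11, remainder 0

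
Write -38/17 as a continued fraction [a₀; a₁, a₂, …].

-38 = -3·17 + 13, so a_0 = -3
17 = 1·13 + 4, so a_1 = 1
13 = 3·4 + 1, so a_2 = 3
4 = 4·1 + 0, so a_3 = 4

[-3; 1, 3, 4]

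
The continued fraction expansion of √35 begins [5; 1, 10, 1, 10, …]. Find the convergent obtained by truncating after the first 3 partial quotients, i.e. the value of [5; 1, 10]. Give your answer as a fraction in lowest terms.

65/11

Start with 10.
1 + 1/(10/1) = 1 + 1/10 = 11/10
5 + 1/(11/10) = 5 + 10/11 = 65/11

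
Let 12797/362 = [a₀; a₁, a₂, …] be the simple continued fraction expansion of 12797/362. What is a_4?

⌊12797/362⌋ = 35, remainder 127
⌊362/127⌋ = 2, remainder 108
⌊127/108⌋ = 1, remainder 19
⌊108/19⌋ = 5, remainder 13
⌊19/13⌋ = 1, remainder 6

1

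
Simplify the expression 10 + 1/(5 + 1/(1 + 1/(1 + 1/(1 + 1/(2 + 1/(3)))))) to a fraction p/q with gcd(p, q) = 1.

1547/152

Use the convergent recurrence hₖ = aₖ·hₖ₋₁ + hₖ₋₂ (and likewise for the denominators kₖ):
a_0 = 10: 10/1
a_1 = 5: 51/5
a_2 = 1: 61/6
a_3 = 1: 112/11
a_4 = 1: 173/17
a_5 = 2: 458/45
a_6 = 3: 1547/152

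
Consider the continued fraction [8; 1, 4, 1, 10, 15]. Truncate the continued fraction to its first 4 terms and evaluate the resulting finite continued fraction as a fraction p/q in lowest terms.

Start with 1.
4 + 1/(1/1) = 4 + 1/1 = 5/1
1 + 1/(5/1) = 1 + 1/5 = 6/5
8 + 1/(6/5) = 8 + 5/6 = 53/6

53/6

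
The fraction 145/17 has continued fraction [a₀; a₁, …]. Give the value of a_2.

1

Apply division with remainder until the remainder is 0:
⌊145/17⌋ = 8, remainder 9
⌊17/9⌋ = 1, remainder 8
⌊9/8⌋ = 1, remainder 1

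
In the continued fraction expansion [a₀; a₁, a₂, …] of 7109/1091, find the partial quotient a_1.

Run the Euclidean algorithm, recording each quotient:
⌊7109/1091⌋ = 6, remainder 563
⌊1091/563⌋ = 1, remainder 528

1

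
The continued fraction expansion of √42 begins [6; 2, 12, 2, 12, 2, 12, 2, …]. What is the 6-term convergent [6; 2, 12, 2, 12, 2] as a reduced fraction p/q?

a_0 = 6: 6/1
a_1 = 2: 13/2
a_2 = 12: 162/25
a_3 = 2: 337/52
a_4 = 12: 4206/649
a_5 = 2: 8749/1350

8749/1350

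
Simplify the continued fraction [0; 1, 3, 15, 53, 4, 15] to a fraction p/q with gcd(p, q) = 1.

a_0 = 0: 0/1
a_1 = 1: 1/1
a_2 = 3: 3/4
a_3 = 15: 46/61
a_4 = 53: 2441/3237
a_5 = 4: 9810/13009
a_6 = 15: 149591/198372

149591/198372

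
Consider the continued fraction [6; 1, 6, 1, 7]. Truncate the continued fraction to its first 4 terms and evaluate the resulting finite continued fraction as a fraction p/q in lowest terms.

a_0 = 6: 6/1
a_1 = 1: 7/1
a_2 = 6: 48/7
a_3 = 1: 55/8

55/8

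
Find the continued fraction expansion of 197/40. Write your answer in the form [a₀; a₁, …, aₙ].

197 ÷ 40 → quotient 4, remainder 37
40 ÷ 37 → quotient 1, remainder 3
37 ÷ 3 → quotient 12, remainder 1
3 ÷ 1 → quotient 3, remainder 0

[4; 1, 12, 3]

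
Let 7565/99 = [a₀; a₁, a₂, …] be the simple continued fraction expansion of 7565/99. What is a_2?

7565 = 76·99 + 41, so a_0 = 76
99 = 2·41 + 17, so a_1 = 2
41 = 2·17 + 7, so a_2 = 2

2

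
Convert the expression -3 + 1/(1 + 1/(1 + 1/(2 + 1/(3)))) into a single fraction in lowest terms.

Build up convergents one term at a time:
a_0 = -3: -3/1
a_1 = 1: -2/1
a_2 = 1: -5/2
a_3 = 2: -12/5
a_4 = 3: -41/17

-41/17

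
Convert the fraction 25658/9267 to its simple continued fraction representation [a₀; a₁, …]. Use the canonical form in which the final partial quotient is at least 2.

[2; 1, 3, 3, 11, 1, 57]

⌊25658/9267⌋ = 2, remainder 7124
⌊9267/7124⌋ = 1, remainder 2143
⌊7124/2143⌋ = 3, remainder 695
⌊2143/695⌋ = 3, remainder 58
⌊695/58⌋ = 11, remainder 57
⌊58/57⌋ = 1, remainder 1
⌊57/1⌋ = 57, remainder 0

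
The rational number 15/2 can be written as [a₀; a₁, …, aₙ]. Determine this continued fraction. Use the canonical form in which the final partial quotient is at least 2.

Run the Euclidean algorithm, recording each quotient:
15 = 7·2 + 1, so a_0 = 7
2 = 2·1 + 0, so a_1 = 2

[7; 2]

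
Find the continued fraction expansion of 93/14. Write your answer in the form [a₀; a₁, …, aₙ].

[6; 1, 1, 1, 4]

93 ÷ 14 → quotient 6, remainder 9
14 ÷ 9 → quotient 1, remainder 5
9 ÷ 5 → quotient 1, remainder 4
5 ÷ 4 → quotient 1, remainder 1
4 ÷ 1 → quotient 4, remainder 0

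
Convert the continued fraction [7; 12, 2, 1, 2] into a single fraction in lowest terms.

Work from the innermost term outward:
Start with 2.
1 + 1/(2/1) = 1 + 1/2 = 3/2
2 + 1/(3/2) = 2 + 2/3 = 8/3
12 + 1/(8/3) = 12 + 3/8 = 99/8
7 + 1/(99/8) = 7 + 8/99 = 701/99

701/99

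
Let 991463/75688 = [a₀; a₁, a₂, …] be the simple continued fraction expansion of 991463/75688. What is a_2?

15

991463 ÷ 75688 → quotient 13, remainder 7519
75688 ÷ 7519 → quotient 10, remainder 498
7519 ÷ 498 → quotient 15, remainder 49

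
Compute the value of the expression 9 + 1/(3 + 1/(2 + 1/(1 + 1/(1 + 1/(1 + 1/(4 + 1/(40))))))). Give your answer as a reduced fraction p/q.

46731/5027

Start with 40.
4 + 1/(40/1) = 4 + 1/40 = 161/40
1 + 1/(161/40) = 1 + 40/161 = 201/161
1 + 1/(201/161) = 1 + 161/201 = 362/201
1 + 1/(362/201) = 1 + 201/362 = 563/362
2 + 1/(563/362) = 2 + 362/563 = 1488/563
3 + 1/(1488/563) = 3 + 563/1488 = 5027/1488
9 + 1/(5027/1488) = 9 + 1488/5027 = 46731/5027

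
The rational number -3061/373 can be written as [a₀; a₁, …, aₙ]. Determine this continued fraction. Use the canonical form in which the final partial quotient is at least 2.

[-9; 1, 3, 1, 5, 2, 2, 2]

-3061 ÷ 373 → quotient -9, remainder 296
373 ÷ 296 → quotient 1, remainder 77
296 ÷ 77 → quotient 3, remainder 65
77 ÷ 65 → quotient 1, remainder 12
65 ÷ 12 → quotient 5, remainder 5
12 ÷ 5 → quotient 2, remainder 2
5 ÷ 2 → quotient 2, remainder 1
2 ÷ 1 → quotient 2, remainder 0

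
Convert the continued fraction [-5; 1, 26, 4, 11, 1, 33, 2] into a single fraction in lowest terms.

-370961/91897

Work from the innermost term outward:
Start with 2.
33 + 1/(2/1) = 33 + 1/2 = 67/2
1 + 1/(67/2) = 1 + 2/67 = 69/67
11 + 1/(69/67) = 11 + 67/69 = 826/69
4 + 1/(826/69) = 4 + 69/826 = 3373/826
26 + 1/(3373/826) = 26 + 826/3373 = 88524/3373
1 + 1/(88524/3373) = 1 + 3373/88524 = 91897/88524
-5 + 1/(91897/88524) = -5 + 88524/91897 = -370961/91897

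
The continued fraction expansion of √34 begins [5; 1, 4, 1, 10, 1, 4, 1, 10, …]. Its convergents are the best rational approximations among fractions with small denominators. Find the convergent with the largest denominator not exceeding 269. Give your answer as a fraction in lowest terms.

a_0 = 5: 5/1  (≤ bound)
a_1 = 1: 6/1  (≤ bound)
a_2 = 4: 29/5  (≤ bound)
a_3 = 1: 35/6  (≤ bound)
a_4 = 10: 379/65  (≤ bound)
a_5 = 1: 414/71  (≤ bound)
a_6 = 4: 2035/349  (> 269, stop)

414/71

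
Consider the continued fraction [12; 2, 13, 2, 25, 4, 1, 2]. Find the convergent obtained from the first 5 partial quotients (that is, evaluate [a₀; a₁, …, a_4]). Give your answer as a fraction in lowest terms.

Start with 25.
2 + 1/(25/1) = 2 + 1/25 = 51/25
13 + 1/(51/25) = 13 + 25/51 = 688/51
2 + 1/(688/51) = 2 + 51/688 = 1427/688
12 + 1/(1427/688) = 12 + 688/1427 = 17812/1427

17812/1427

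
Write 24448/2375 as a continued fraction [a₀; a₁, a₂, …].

24448 ÷ 2375 → quotient 10, remainder 698
2375 ÷ 698 → quotient 3, remainder 281
698 ÷ 281 → quotient 2, remainder 136
281 ÷ 136 → quotient 2, remainder 9
136 ÷ 9 → quotient 15, remainder 1
9 ÷ 1 → quotient 9, remainder 0

[10; 3, 2, 2, 15, 9]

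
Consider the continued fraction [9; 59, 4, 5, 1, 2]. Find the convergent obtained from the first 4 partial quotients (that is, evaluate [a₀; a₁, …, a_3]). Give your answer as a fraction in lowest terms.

11217/1244

a_0 = 9: 9/1
a_1 = 59: 532/59
a_2 = 4: 2137/237
a_3 = 5: 11217/1244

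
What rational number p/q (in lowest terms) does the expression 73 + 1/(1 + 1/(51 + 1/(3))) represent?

11615/157

Start with 3.
51 + 1/(3/1) = 51 + 1/3 = 154/3
1 + 1/(154/3) = 1 + 3/154 = 157/154
73 + 1/(157/154) = 73 + 154/157 = 11615/157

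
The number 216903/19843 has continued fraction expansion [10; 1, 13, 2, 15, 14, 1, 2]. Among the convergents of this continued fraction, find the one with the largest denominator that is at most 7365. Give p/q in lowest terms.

List convergents until the denominator exceeds the bound:
a_0 = 10: 10/1  (≤ bound)
a_1 = 1: 11/1  (≤ bound)
a_2 = 13: 153/14  (≤ bound)
a_3 = 2: 317/29  (≤ bound)
a_4 = 15: 4908/449  (≤ bound)
a_5 = 14: 69029/6315  (≤ bound)
a_6 = 1: 73937/6764  (≤ bound)
a_7 = 2: 216903/19843  (> 7365, stop)

73937/6764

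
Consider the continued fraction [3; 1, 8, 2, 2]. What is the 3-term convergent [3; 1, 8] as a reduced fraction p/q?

35/9

Starting at the tail and folding back:
Start with 8.
1 + 1/(8/1) = 1 + 1/8 = 9/8
3 + 1/(9/8) = 3 + 8/9 = 35/9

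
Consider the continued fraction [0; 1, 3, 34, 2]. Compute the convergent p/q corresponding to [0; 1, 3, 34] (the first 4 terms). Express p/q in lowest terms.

Start with 34.
3 + 1/(34/1) = 3 + 1/34 = 103/34
1 + 1/(103/34) = 1 + 34/103 = 137/103
0 + 1/(137/103) = 0 + 103/137 = 103/137

103/137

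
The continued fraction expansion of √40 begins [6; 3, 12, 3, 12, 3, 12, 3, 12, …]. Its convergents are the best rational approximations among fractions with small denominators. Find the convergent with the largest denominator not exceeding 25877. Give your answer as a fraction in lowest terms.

List convergents until the denominator exceeds the bound:
a_0 = 6: 6/1  (≤ bound)
a_1 = 3: 19/3  (≤ bound)
a_2 = 12: 234/37  (≤ bound)
a_3 = 3: 721/114  (≤ bound)
a_4 = 12: 8886/1405  (≤ bound)
a_5 = 3: 27379/4329  (≤ bound)
a_6 = 12: 337434/53353  (> 25877, stop)

27379/4329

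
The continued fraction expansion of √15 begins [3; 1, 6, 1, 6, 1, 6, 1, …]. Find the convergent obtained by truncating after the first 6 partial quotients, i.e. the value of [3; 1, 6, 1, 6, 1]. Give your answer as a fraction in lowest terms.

Start with 1.
6 + 1/(1/1) = 6 + 1/1 = 7/1
1 + 1/(7/1) = 1 + 1/7 = 8/7
6 + 1/(8/7) = 6 + 7/8 = 55/8
1 + 1/(55/8) = 1 + 8/55 = 63/55
3 + 1/(63/55) = 3 + 55/63 = 244/63

244/63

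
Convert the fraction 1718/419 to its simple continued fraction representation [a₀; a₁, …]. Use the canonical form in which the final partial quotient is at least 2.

1718 = 4·419 + 42, so a_0 = 4
419 = 9·42 + 41, so a_1 = 9
42 = 1·41 + 1, so a_2 = 1
41 = 41·1 + 0, so a_3 = 41

[4; 9, 1, 41]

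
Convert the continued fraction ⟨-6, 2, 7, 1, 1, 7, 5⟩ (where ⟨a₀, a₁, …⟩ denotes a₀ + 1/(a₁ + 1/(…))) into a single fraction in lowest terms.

-6842/1237

Work from the innermost term outward:
Start with 5.
7 + 1/(5/1) = 7 + 1/5 = 36/5
1 + 1/(36/5) = 1 + 5/36 = 41/36
1 + 1/(41/36) = 1 + 36/41 = 77/41
7 + 1/(77/41) = 7 + 41/77 = 580/77
2 + 1/(580/77) = 2 + 77/580 = 1237/580
-6 + 1/(1237/580) = -6 + 580/1237 = -6842/1237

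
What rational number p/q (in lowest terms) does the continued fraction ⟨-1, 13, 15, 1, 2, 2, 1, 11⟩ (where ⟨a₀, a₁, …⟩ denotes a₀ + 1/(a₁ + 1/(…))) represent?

-22161/23998

a_0 = -1: -1/1
a_1 = 13: -12/13
a_2 = 15: -181/196
a_3 = 1: -193/209
a_4 = 2: -567/614
a_5 = 2: -1327/1437
a_6 = 1: -1894/2051
a_7 = 11: -22161/23998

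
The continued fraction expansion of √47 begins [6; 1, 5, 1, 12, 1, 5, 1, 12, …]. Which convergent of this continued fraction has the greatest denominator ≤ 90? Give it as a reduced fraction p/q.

List convergents until the denominator exceeds the bound:
a_0 = 6: 6/1  (≤ bound)
a_1 = 1: 7/1  (≤ bound)
a_2 = 5: 41/6  (≤ bound)
a_3 = 1: 48/7  (≤ bound)
a_4 = 12: 617/90  (≤ bound)
a_5 = 1: 665/97  (> 90, stop)

617/90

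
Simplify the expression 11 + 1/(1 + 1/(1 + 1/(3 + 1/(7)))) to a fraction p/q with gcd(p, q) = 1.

Work from the innermost term outward:
Start with 7.
3 + 1/(7/1) = 3 + 1/7 = 22/7
1 + 1/(22/7) = 1 + 7/22 = 29/22
1 + 1/(29/22) = 1 + 22/29 = 51/29
11 + 1/(51/29) = 11 + 29/51 = 590/51

590/51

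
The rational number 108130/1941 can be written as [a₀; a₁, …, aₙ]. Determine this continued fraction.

[55; 1, 2, 2, 3, 26, 1, 2]

Repeatedly divide and take the remainder:
108130 ÷ 1941 → quotient 55, remainder 1375
1941 ÷ 1375 → quotient 1, remainder 566
1375 ÷ 566 → quotient 2, remainder 243
566 ÷ 243 → quotient 2, remainder 80
243 ÷ 80 → quotient 3, remainder 3
80 ÷ 3 → quotient 26, remainder 2
3 ÷ 2 → quotient 1, remainder 1
2 ÷ 1 → quotient 2, remainder 0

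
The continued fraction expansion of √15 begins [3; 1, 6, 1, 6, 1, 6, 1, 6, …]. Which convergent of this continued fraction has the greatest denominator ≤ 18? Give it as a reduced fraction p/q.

31/8

a_0 = 3: 3/1  (≤ bound)
a_1 = 1: 4/1  (≤ bound)
a_2 = 6: 27/7  (≤ bound)
a_3 = 1: 31/8  (≤ bound)
a_4 = 6: 213/55  (> 18, stop)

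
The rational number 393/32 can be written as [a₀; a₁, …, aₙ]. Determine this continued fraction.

393 = 12·32 + 9, so a_0 = 12
32 = 3·9 + 5, so a_1 = 3
9 = 1·5 + 4, so a_2 = 1
5 = 1·4 + 1, so a_3 = 1
4 = 4·1 + 0, so a_4 = 4

[12; 3, 1, 1, 4]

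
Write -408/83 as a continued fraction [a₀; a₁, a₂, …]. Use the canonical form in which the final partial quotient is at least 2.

⌊-408/83⌋ = -5, remainder 7
⌊83/7⌋ = 11, remainder 6
⌊7/6⌋ = 1, remainder 1
⌊6/1⌋ = 6, remainder 0

[-5; 11, 1, 6]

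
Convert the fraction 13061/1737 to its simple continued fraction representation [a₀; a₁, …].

13061 ÷ 1737 → quotient 7, remainder 902
1737 ÷ 902 → quotient 1, remainder 835
902 ÷ 835 → quotient 1, remainder 67
835 ÷ 67 → quotient 12, remainder 31
67 ÷ 31 → quotient 2, remainder 5
31 ÷ 5 → quotient 6, remainder 1
5 ÷ 1 → quotient 5, remainder 0

[7; 1, 1, 12, 2, 6, 5]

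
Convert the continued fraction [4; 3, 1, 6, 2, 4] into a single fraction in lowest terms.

1103/259

a_0 = 4: 4/1
a_1 = 3: 13/3
a_2 = 1: 17/4
a_3 = 6: 115/27
a_4 = 2: 247/58
a_5 = 4: 1103/259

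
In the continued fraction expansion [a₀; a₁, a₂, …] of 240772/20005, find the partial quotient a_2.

10

⌊240772/20005⌋ = 12, remainder 712
⌊20005/712⌋ = 28, remainder 69
⌊712/69⌋ = 10, remainder 22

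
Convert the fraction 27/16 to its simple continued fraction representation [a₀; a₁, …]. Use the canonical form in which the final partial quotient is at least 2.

Run the Euclidean algorithm, recording each quotient:
27 ÷ 16 → quotient 1, remainder 11
16 ÷ 11 → quotient 1, remainder 5
11 ÷ 5 → quotient 2, remainder 1
5 ÷ 1 → quotient 5, remainder 0

[1; 1, 2, 5]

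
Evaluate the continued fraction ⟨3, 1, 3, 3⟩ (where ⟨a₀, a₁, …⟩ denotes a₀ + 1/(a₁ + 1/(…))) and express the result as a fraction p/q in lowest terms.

Start with 3.
3 + 1/(3/1) = 3 + 1/3 = 10/3
1 + 1/(10/3) = 1 + 3/10 = 13/10
3 + 1/(13/10) = 3 + 10/13 = 49/13

49/13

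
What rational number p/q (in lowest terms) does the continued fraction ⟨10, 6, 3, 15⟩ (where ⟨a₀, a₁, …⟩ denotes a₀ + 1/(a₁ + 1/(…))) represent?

2956/291

a_0 = 10: 10/1
a_1 = 6: 61/6
a_2 = 3: 193/19
a_3 = 15: 2956/291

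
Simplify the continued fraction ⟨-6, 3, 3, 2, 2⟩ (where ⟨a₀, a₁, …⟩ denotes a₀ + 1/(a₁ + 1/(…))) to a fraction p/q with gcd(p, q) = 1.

-319/56

a_0 = -6: -6/1
a_1 = 3: -17/3
a_2 = 3: -57/10
a_3 = 2: -131/23
a_4 = 2: -319/56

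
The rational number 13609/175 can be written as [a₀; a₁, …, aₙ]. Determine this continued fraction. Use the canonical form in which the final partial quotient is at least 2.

Apply division with remainder until the remainder is 0:
13609 = 77·175 + 134, so a_0 = 77
175 = 1·134 + 41, so a_1 = 1
134 = 3·41 + 11, so a_2 = 3
41 = 3·11 + 8, so a_3 = 3
11 = 1·8 + 3, so a_4 = 1
8 = 2·3 + 2, so a_5 = 2
3 = 1·2 + 1, so a_6 = 1
2 = 2·1 + 0, so a_7 = 2

[77; 1, 3, 3, 1, 2, 1, 2]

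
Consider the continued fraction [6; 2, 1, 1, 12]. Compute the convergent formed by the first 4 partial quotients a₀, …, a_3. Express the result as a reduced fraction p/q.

32/5

Compute successive convergents:
a_0 = 6: 6/1
a_1 = 2: 13/2
a_2 = 1: 19/3
a_3 = 1: 32/5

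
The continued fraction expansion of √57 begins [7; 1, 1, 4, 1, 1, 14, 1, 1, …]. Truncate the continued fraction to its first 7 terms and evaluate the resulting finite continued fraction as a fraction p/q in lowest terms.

Start with 14.
1 + 1/(14/1) = 1 + 1/14 = 15/14
1 + 1/(15/14) = 1 + 14/15 = 29/15
4 + 1/(29/15) = 4 + 15/29 = 131/29
1 + 1/(131/29) = 1 + 29/131 = 160/131
1 + 1/(160/131) = 1 + 131/160 = 291/160
7 + 1/(291/160) = 7 + 160/291 = 2197/291

2197/291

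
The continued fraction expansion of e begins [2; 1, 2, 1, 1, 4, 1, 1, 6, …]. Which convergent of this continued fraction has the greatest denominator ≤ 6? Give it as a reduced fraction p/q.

a_0 = 2: 2/1  (≤ bound)
a_1 = 1: 3/1  (≤ bound)
a_2 = 2: 8/3  (≤ bound)
a_3 = 1: 11/4  (≤ bound)
a_4 = 1: 19/7  (> 6, stop)

11/4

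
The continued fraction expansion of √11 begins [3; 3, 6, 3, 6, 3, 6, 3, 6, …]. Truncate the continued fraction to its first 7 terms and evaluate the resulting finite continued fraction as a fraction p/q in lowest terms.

Build up convergents one term at a time:
a_0 = 3: 3/1
a_1 = 3: 10/3
a_2 = 6: 63/19
a_3 = 3: 199/60
a_4 = 6: 1257/379
a_5 = 3: 3970/1197
a_6 = 6: 25077/7561

25077/7561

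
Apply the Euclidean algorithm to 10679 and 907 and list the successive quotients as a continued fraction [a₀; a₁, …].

[11; 1, 3, 2, 2, 1, 4, 6]

10679 ÷ 907 → quotient 11, remainder 702
907 ÷ 702 → quotient 1, remainder 205
702 ÷ 205 → quotient 3, remainder 87
205 ÷ 87 → quotient 2, remainder 31
87 ÷ 31 → quotient 2, remainder 25
31 ÷ 25 → quotient 1, remainder 6
25 ÷ 6 → quotient 4, remainder 1
6 ÷ 1 → quotient 6, remainder 0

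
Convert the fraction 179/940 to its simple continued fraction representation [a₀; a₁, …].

Repeatedly divide and take the remainder:
⌊179/940⌋ = 0, remainder 179
⌊940/179⌋ = 5, remainder 45
⌊179/45⌋ = 3, remainder 44
⌊45/44⌋ = 1, remainder 1
⌊44/1⌋ = 44, remainder 0

[0; 5, 3, 1, 44]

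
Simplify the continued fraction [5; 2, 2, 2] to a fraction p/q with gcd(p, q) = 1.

a_0 = 5: 5/1
a_1 = 2: 11/2
a_2 = 2: 27/5
a_3 = 2: 65/12

65/12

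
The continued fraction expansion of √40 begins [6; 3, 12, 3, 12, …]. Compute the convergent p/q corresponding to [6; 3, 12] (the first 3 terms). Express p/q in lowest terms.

a_0 = 6: 6/1
a_1 = 3: 19/3
a_2 = 12: 234/37

234/37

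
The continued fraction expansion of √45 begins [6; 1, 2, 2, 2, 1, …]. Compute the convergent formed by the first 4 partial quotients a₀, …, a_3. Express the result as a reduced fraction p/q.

Starting at the tail and folding back:
Start with 2.
2 + 1/(2/1) = 2 + 1/2 = 5/2
1 + 1/(5/2) = 1 + 2/5 = 7/5
6 + 1/(7/5) = 6 + 5/7 = 47/7

47/7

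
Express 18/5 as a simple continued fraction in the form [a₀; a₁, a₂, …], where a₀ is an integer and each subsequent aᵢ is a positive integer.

Repeatedly divide and take the remainder:
⌊18/5⌋ = 3, remainder 3
⌊5/3⌋ = 1, remainder 2
⌊3/2⌋ = 1, remainder 1
⌊2/1⌋ = 2, remainder 0

[3; 1, 1, 2]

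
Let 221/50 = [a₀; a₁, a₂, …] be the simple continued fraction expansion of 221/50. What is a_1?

2

Apply division with remainder until the remainder is 0:
221 = 4·50 + 21, so a_0 = 4
50 = 2·21 + 8, so a_1 = 2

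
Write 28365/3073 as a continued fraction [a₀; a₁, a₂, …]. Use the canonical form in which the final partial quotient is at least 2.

[9; 4, 2, 1, 15, 15]

⌊28365/3073⌋ = 9, remainder 708
⌊3073/708⌋ = 4, remainder 241
⌊708/241⌋ = 2, remainder 226
⌊241/226⌋ = 1, remainder 15
⌊226/15⌋ = 15, remainder 1
⌊15/1⌋ = 15, remainder 0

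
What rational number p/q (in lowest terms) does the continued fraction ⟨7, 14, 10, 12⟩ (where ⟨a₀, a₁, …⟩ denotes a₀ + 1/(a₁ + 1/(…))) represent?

Use the convergent recurrence hₖ = aₖ·hₖ₋₁ + hₖ₋₂ (and likewise for the denominators kₖ):
a_0 = 7: 7/1
a_1 = 14: 99/14
a_2 = 10: 997/141
a_3 = 12: 12063/1706

12063/1706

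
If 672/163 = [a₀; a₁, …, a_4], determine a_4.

Repeatedly divide and take the remainder:
672 ÷ 163 → quotient 4, remainder 20
163 ÷ 20 → quotient 8, remainder 3
20 ÷ 3 → quotient 6, remainder 2
3 ÷ 2 → quotient 1, remainder 1
2 ÷ 1 → quotient 2, remainder 0

2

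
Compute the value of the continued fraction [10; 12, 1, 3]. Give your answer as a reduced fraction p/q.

Use the convergent recurrence hₖ = aₖ·hₖ₋₁ + hₖ₋₂ (and likewise for the denominators kₖ):
a_0 = 10: 10/1
a_1 = 12: 121/12
a_2 = 1: 131/13
a_3 = 3: 514/51

514/51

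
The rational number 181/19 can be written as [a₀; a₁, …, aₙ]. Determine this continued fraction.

⌊181/19⌋ = 9, remainder 10
⌊19/10⌋ = 1, remainder 9
⌊10/9⌋ = 1, remainder 1
⌊9/1⌋ = 9, remainder 0

[9; 1, 1, 9]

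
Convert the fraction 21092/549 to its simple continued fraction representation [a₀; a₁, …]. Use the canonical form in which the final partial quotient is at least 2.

21092 = 38·549 + 230, so a_0 = 38
549 = 2·230 + 89, so a_1 = 2
230 = 2·89 + 52, so a_2 = 2
89 = 1·52 + 37, so a_3 = 1
52 = 1·37 + 15, so a_4 = 1
37 = 2·15 + 7, so a_5 = 2
15 = 2·7 + 1, so a_6 = 2
7 = 7·1 + 0, so a_7 = 7

[38; 2, 2, 1, 1, 2, 2, 7]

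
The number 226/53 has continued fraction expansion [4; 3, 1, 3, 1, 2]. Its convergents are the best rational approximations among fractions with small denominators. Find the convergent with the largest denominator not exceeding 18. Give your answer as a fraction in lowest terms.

64/15

List convergents until the denominator exceeds the bound:
a_0 = 4: 4/1  (≤ bound)
a_1 = 3: 13/3  (≤ bound)
a_2 = 1: 17/4  (≤ bound)
a_3 = 3: 64/15  (≤ bound)
a_4 = 1: 81/19  (> 18, stop)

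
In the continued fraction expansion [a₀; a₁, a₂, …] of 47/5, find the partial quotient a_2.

Run the Euclidean algorithm, recording each quotient:
47 = 9·5 + 2, so a_0 = 9
5 = 2·2 + 1, so a_1 = 2
2 = 2·1 + 0, so a_2 = 2

2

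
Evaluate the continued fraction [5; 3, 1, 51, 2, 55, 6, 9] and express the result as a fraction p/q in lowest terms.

6719415/1279597

Start with 9.
6 + 1/(9/1) = 6 + 1/9 = 55/9
55 + 1/(55/9) = 55 + 9/55 = 3034/55
2 + 1/(3034/55) = 2 + 55/3034 = 6123/3034
51 + 1/(6123/3034) = 51 + 3034/6123 = 315307/6123
1 + 1/(315307/6123) = 1 + 6123/315307 = 321430/315307
3 + 1/(321430/315307) = 3 + 315307/321430 = 1279597/321430
5 + 1/(1279597/321430) = 5 + 321430/1279597 = 6719415/1279597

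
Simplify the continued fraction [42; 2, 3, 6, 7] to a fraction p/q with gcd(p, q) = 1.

a_0 = 42: 42/1
a_1 = 2: 85/2
a_2 = 3: 297/7
a_3 = 6: 1867/44
a_4 = 7: 13366/315

13366/315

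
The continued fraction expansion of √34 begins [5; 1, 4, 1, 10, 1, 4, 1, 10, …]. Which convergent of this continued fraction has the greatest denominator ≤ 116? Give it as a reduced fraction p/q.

414/71

a_0 = 5: 5/1  (≤ bound)
a_1 = 1: 6/1  (≤ bound)
a_2 = 4: 29/5  (≤ bound)
a_3 = 1: 35/6  (≤ bound)
a_4 = 10: 379/65  (≤ bound)
a_5 = 1: 414/71  (≤ bound)
a_6 = 4: 2035/349  (> 116, stop)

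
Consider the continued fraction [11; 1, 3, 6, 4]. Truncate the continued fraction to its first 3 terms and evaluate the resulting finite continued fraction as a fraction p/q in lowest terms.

Use the convergent recurrence hₖ = aₖ·hₖ₋₁ + hₖ₋₂ (and likewise for the denominators kₖ):
a_0 = 11: 11/1
a_1 = 1: 12/1
a_2 = 3: 47/4

47/4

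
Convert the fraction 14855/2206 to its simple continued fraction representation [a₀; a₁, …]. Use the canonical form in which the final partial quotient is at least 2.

[6; 1, 2, 1, 3, 7, 2, 9]

Repeatedly divide and take the remainder:
14855 ÷ 2206 → quotient 6, remainder 1619
2206 ÷ 1619 → quotient 1, remainder 587
1619 ÷ 587 → quotient 2, remainder 445
587 ÷ 445 → quotient 1, remainder 142
445 ÷ 142 → quotient 3, remainder 19
142 ÷ 19 → quotient 7, remainder 9
19 ÷ 9 → quotient 2, remainder 1
9 ÷ 1 → quotient 9, remainder 0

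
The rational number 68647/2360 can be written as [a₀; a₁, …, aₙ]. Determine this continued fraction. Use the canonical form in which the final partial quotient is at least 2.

68647 ÷ 2360 → quotient 29, remainder 207
2360 ÷ 207 → quotient 11, remainder 83
207 ÷ 83 → quotient 2, remainder 41
83 ÷ 41 → quotient 2, remainder 1
41 ÷ 1 → quotient 41, remainder 0

[29; 11, 2, 2, 41]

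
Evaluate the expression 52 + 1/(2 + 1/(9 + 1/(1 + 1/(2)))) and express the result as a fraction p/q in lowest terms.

Collapse the nested fraction from the inside out:
Start with 2.
1 + 1/(2/1) = 1 + 1/2 = 3/2
9 + 1/(3/2) = 9 + 2/3 = 29/3
2 + 1/(29/3) = 2 + 3/29 = 61/29
52 + 1/(61/29) = 52 + 29/61 = 3201/61

3201/61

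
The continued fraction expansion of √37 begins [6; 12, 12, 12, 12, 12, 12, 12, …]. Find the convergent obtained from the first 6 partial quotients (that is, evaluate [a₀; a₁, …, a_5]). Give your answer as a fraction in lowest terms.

1555849/255780

Compute successive convergents:
a_0 = 6: 6/1
a_1 = 12: 73/12
a_2 = 12: 882/145
a_3 = 12: 10657/1752
a_4 = 12: 128766/21169
a_5 = 12: 1555849/255780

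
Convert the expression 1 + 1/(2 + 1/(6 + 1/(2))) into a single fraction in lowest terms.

41/28

a_0 = 1: 1/1
a_1 = 2: 3/2
a_2 = 6: 19/13
a_3 = 2: 41/28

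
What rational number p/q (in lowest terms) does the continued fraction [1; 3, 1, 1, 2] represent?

23/18

Build up convergents one term at a time:
a_0 = 1: 1/1
a_1 = 3: 4/3
a_2 = 1: 5/4
a_3 = 1: 9/7
a_4 = 2: 23/18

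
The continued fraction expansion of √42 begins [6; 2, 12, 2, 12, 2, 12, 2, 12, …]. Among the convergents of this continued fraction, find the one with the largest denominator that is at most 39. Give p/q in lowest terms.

List convergents until the denominator exceeds the bound:
a_0 = 6: 6/1  (≤ bound)
a_1 = 2: 13/2  (≤ bound)
a_2 = 12: 162/25  (≤ bound)
a_3 = 2: 337/52  (> 39, stop)

162/25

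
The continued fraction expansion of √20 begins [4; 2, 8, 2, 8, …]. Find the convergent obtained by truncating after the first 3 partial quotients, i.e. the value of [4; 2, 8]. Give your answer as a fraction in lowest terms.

76/17

a_0 = 4: 4/1
a_1 = 2: 9/2
a_2 = 8: 76/17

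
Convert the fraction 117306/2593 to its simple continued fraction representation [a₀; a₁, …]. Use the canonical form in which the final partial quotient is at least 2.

[45; 4, 5, 1, 2, 3, 3, 3]

⌊117306/2593⌋ = 45, remainder 621
⌊2593/621⌋ = 4, remainder 109
⌊621/109⌋ = 5, remainder 76
⌊109/76⌋ = 1, remainder 33
⌊76/33⌋ = 2, remainder 10
⌊33/10⌋ = 3, remainder 3
⌊10/3⌋ = 3, remainder 1
⌊3/1⌋ = 3, remainder 0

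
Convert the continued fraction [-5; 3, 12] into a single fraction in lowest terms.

-173/37

a_0 = -5: -5/1
a_1 = 3: -14/3
a_2 = 12: -173/37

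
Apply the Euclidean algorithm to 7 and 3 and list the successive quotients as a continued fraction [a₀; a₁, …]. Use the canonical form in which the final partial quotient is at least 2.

[2; 3]

Repeatedly divide and take the remainder:
7 ÷ 3 → quotient 2, remainder 1
3 ÷ 1 → quotient 3, remainder 0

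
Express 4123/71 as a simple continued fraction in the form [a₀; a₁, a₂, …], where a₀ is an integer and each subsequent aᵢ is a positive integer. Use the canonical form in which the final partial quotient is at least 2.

Repeatedly divide and take the remainder:
⌊4123/71⌋ = 58, remainder 5
⌊71/5⌋ = 14, remainder 1
⌊5/1⌋ = 5, remainder 0

[58; 14, 5]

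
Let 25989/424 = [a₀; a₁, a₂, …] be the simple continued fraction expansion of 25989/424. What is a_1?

3

Repeatedly divide and take the remainder:
25989 ÷ 424 → quotient 61, remainder 125
424 ÷ 125 → quotient 3, remainder 49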